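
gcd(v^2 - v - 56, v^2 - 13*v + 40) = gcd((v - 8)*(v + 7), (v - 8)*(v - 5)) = v - 8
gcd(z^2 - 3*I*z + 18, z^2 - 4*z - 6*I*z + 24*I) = z - 6*I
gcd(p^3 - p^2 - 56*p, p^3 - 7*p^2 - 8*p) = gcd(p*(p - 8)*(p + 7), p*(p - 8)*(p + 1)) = p^2 - 8*p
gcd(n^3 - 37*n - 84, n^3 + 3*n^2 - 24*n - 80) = n + 4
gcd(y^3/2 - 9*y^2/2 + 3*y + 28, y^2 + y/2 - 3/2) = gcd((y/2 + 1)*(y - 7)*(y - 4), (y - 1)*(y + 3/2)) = 1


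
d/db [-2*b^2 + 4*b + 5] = 4 - 4*b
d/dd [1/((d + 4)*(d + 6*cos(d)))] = (-d + (d + 4)*(6*sin(d) - 1) - 6*cos(d))/((d + 4)^2*(d + 6*cos(d))^2)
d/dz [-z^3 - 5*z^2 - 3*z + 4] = -3*z^2 - 10*z - 3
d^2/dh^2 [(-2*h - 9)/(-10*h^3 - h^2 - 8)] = 2*(4*h^2*(2*h + 9)*(15*h + 1)^2 - (60*h^2 + 4*h + (2*h + 9)*(30*h + 1))*(10*h^3 + h^2 + 8))/(10*h^3 + h^2 + 8)^3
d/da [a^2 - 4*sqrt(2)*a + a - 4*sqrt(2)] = 2*a - 4*sqrt(2) + 1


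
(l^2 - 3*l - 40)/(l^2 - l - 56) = (l + 5)/(l + 7)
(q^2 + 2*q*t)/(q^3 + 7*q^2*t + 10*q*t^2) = 1/(q + 5*t)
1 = 1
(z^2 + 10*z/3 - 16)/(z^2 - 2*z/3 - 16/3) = (z + 6)/(z + 2)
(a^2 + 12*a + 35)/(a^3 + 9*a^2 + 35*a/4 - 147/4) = 4*(a + 5)/(4*a^2 + 8*a - 21)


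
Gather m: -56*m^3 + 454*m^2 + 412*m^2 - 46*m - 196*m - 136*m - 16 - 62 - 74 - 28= -56*m^3 + 866*m^2 - 378*m - 180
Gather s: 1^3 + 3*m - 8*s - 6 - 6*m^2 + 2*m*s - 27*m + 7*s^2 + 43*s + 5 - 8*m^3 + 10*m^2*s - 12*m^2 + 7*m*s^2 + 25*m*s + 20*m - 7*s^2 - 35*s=-8*m^3 - 18*m^2 + 7*m*s^2 - 4*m + s*(10*m^2 + 27*m)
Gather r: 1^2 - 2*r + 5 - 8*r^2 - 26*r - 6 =-8*r^2 - 28*r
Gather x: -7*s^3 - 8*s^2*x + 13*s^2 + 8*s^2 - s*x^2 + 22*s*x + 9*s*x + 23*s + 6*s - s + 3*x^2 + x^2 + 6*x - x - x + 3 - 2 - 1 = -7*s^3 + 21*s^2 + 28*s + x^2*(4 - s) + x*(-8*s^2 + 31*s + 4)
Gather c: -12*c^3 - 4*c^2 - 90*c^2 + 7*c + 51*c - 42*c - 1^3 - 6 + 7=-12*c^3 - 94*c^2 + 16*c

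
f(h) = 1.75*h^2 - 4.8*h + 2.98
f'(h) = 3.5*h - 4.8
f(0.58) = 0.78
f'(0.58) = -2.77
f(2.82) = 3.36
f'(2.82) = 5.07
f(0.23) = 1.97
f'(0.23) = -4.00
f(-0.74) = 7.49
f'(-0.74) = -7.39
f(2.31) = 1.23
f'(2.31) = 3.28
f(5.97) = 36.70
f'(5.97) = 16.10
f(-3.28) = 37.55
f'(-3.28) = -16.28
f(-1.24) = 11.62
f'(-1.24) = -9.14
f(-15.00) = 468.73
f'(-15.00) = -57.30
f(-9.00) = 187.93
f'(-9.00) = -36.30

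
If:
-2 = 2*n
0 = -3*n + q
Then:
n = -1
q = -3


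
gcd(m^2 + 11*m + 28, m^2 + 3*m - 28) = m + 7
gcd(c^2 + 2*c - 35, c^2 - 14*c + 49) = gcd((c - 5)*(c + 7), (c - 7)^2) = 1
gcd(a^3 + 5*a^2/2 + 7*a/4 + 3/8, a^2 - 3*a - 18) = 1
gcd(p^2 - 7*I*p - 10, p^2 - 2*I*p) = p - 2*I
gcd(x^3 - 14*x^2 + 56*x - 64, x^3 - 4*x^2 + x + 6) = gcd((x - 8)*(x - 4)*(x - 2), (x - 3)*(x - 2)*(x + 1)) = x - 2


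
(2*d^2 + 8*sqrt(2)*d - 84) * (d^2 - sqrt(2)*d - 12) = 2*d^4 + 6*sqrt(2)*d^3 - 124*d^2 - 12*sqrt(2)*d + 1008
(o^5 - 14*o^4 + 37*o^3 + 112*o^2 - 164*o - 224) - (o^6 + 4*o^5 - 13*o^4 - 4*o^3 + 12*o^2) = -o^6 - 3*o^5 - o^4 + 41*o^3 + 100*o^2 - 164*o - 224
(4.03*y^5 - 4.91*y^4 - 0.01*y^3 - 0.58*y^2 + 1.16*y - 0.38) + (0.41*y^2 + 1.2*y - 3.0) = 4.03*y^5 - 4.91*y^4 - 0.01*y^3 - 0.17*y^2 + 2.36*y - 3.38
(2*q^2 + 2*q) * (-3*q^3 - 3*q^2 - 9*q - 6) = -6*q^5 - 12*q^4 - 24*q^3 - 30*q^2 - 12*q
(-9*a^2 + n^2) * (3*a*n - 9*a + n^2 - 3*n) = -27*a^3*n + 81*a^3 - 9*a^2*n^2 + 27*a^2*n + 3*a*n^3 - 9*a*n^2 + n^4 - 3*n^3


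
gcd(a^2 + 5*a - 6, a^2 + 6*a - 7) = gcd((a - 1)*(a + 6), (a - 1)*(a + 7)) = a - 1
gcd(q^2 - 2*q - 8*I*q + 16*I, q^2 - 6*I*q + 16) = q - 8*I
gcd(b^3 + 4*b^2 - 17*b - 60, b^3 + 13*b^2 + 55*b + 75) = b^2 + 8*b + 15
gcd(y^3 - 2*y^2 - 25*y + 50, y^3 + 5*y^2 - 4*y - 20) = y^2 + 3*y - 10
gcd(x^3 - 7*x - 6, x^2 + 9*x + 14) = x + 2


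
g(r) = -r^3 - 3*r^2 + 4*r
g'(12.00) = -500.00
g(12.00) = -2112.00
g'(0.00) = 4.00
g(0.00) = 0.00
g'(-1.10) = 6.97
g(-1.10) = -6.70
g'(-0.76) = 6.83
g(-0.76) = -4.33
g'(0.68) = -1.47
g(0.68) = 1.02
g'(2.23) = -24.30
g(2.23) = -17.09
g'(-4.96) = -40.04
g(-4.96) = 28.38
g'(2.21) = -23.91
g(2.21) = -16.61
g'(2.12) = -22.20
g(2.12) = -14.53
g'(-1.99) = 4.06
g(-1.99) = -11.96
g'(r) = -3*r^2 - 6*r + 4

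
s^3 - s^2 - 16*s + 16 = (s - 4)*(s - 1)*(s + 4)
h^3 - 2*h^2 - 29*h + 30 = (h - 6)*(h - 1)*(h + 5)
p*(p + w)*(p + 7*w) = p^3 + 8*p^2*w + 7*p*w^2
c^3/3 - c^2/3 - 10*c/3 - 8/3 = (c/3 + 1/3)*(c - 4)*(c + 2)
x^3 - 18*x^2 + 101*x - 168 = (x - 8)*(x - 7)*(x - 3)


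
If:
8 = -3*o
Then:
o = -8/3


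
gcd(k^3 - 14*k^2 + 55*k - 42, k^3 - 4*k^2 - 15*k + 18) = k^2 - 7*k + 6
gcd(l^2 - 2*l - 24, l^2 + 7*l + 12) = l + 4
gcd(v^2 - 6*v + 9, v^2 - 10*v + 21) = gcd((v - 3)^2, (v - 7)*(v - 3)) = v - 3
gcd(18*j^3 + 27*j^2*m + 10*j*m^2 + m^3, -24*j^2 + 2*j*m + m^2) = 6*j + m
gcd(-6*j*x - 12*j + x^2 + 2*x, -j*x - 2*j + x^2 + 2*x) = x + 2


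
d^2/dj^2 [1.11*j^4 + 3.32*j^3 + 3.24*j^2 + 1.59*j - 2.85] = 13.32*j^2 + 19.92*j + 6.48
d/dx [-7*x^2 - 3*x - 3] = -14*x - 3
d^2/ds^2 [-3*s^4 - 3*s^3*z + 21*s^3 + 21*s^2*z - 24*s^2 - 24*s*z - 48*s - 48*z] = -36*s^2 - 18*s*z + 126*s + 42*z - 48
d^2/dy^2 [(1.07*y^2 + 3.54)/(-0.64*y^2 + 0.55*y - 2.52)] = (4.44089209850063e-16*y^4 - 0.75328*y^3 + 1.654272*y^2 + 7.47648*y - 4.312932)/(0.262144*y^6 - 0.67584*y^5 + 3.677376*y^4 - 5.488615*y^3 + 14.479668*y^2 - 10.47816*y + 16.003008)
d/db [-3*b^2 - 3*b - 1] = -6*b - 3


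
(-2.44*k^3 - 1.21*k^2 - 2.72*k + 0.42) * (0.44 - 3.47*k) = 8.4668*k^4 + 3.1251*k^3 + 8.906*k^2 - 2.6542*k + 0.1848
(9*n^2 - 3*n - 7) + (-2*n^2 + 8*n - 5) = 7*n^2 + 5*n - 12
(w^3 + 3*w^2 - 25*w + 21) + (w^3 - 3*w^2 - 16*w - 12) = 2*w^3 - 41*w + 9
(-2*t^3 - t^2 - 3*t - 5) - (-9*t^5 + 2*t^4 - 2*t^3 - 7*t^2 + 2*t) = 9*t^5 - 2*t^4 + 6*t^2 - 5*t - 5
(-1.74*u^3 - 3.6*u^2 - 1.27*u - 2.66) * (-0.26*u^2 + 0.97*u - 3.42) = 0.4524*u^5 - 0.7518*u^4 + 2.789*u^3 + 11.7717*u^2 + 1.7632*u + 9.0972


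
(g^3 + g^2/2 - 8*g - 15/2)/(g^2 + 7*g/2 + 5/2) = g - 3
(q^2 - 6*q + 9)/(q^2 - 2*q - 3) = (q - 3)/(q + 1)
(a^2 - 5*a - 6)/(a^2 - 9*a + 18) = (a + 1)/(a - 3)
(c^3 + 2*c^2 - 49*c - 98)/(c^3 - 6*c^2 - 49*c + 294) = (c + 2)/(c - 6)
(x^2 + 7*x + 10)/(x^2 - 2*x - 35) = (x + 2)/(x - 7)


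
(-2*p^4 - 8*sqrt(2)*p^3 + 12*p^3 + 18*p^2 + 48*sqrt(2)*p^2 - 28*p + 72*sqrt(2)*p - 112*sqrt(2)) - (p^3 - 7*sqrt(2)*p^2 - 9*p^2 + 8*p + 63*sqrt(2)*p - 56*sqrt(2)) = -2*p^4 - 8*sqrt(2)*p^3 + 11*p^3 + 27*p^2 + 55*sqrt(2)*p^2 - 36*p + 9*sqrt(2)*p - 56*sqrt(2)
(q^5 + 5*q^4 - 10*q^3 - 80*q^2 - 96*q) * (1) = q^5 + 5*q^4 - 10*q^3 - 80*q^2 - 96*q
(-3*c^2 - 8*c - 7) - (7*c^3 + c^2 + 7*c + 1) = -7*c^3 - 4*c^2 - 15*c - 8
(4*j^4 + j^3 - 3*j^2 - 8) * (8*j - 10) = 32*j^5 - 32*j^4 - 34*j^3 + 30*j^2 - 64*j + 80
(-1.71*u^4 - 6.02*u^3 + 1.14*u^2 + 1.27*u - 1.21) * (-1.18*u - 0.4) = 2.0178*u^5 + 7.7876*u^4 + 1.0628*u^3 - 1.9546*u^2 + 0.9198*u + 0.484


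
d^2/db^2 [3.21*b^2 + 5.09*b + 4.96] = 6.42000000000000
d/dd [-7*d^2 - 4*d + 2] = -14*d - 4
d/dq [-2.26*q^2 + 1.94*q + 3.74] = 1.94 - 4.52*q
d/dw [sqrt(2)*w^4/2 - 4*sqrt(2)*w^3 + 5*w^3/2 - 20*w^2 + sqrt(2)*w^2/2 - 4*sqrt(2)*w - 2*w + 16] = 2*sqrt(2)*w^3 - 12*sqrt(2)*w^2 + 15*w^2/2 - 40*w + sqrt(2)*w - 4*sqrt(2) - 2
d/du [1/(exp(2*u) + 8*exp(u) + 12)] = 2*(-exp(u) - 4)*exp(u)/(exp(2*u) + 8*exp(u) + 12)^2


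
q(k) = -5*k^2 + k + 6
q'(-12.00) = 121.00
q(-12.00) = -726.00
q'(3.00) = -29.00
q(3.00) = -36.00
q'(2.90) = -28.00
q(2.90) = -33.15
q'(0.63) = -5.30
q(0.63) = 4.65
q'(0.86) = -7.60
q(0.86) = 3.16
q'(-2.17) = 22.70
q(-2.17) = -19.71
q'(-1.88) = 19.80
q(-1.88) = -13.55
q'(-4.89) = 49.90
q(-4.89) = -118.45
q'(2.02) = -19.20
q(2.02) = -12.38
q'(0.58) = -4.80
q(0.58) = 4.90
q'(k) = 1 - 10*k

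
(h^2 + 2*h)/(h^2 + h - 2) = h/(h - 1)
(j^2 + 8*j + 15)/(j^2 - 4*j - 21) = (j + 5)/(j - 7)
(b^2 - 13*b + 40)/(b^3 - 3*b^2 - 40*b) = (b - 5)/(b*(b + 5))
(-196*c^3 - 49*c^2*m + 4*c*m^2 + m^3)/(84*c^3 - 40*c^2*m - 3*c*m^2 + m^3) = (-28*c^2 - 11*c*m - m^2)/(12*c^2 - 4*c*m - m^2)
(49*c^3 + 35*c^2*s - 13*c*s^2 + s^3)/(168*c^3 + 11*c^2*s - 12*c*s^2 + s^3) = (-7*c^2 - 6*c*s + s^2)/(-24*c^2 - 5*c*s + s^2)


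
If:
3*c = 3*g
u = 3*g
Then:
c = u/3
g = u/3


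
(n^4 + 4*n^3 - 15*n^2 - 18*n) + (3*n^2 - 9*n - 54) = n^4 + 4*n^3 - 12*n^2 - 27*n - 54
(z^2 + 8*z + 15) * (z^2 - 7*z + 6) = z^4 + z^3 - 35*z^2 - 57*z + 90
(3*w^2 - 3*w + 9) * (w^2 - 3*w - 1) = 3*w^4 - 12*w^3 + 15*w^2 - 24*w - 9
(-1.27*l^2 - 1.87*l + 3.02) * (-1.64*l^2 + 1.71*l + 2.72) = 2.0828*l^4 + 0.8951*l^3 - 11.6049*l^2 + 0.0777999999999999*l + 8.2144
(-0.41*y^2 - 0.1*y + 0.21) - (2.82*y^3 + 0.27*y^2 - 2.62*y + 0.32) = -2.82*y^3 - 0.68*y^2 + 2.52*y - 0.11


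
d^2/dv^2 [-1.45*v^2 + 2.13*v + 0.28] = -2.90000000000000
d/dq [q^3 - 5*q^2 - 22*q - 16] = 3*q^2 - 10*q - 22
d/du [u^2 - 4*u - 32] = 2*u - 4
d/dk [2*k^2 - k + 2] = 4*k - 1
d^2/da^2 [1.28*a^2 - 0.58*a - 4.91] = 2.56000000000000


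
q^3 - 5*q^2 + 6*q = q*(q - 3)*(q - 2)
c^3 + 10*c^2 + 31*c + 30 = (c + 2)*(c + 3)*(c + 5)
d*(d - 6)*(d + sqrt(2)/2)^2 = d^4 - 6*d^3 + sqrt(2)*d^3 - 6*sqrt(2)*d^2 + d^2/2 - 3*d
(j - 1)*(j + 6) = j^2 + 5*j - 6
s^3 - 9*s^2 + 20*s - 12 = (s - 6)*(s - 2)*(s - 1)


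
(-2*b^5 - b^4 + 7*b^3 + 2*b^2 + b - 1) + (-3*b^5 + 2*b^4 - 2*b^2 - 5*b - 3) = -5*b^5 + b^4 + 7*b^3 - 4*b - 4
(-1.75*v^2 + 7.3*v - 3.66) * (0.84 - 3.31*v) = 5.7925*v^3 - 25.633*v^2 + 18.2466*v - 3.0744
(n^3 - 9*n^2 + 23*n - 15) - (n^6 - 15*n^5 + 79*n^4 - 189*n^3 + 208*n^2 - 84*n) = -n^6 + 15*n^5 - 79*n^4 + 190*n^3 - 217*n^2 + 107*n - 15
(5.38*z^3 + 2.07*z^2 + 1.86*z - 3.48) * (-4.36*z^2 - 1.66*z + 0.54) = -23.4568*z^5 - 17.956*z^4 - 8.6406*z^3 + 13.203*z^2 + 6.7812*z - 1.8792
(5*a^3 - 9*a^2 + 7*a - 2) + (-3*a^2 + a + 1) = 5*a^3 - 12*a^2 + 8*a - 1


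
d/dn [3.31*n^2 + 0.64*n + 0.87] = 6.62*n + 0.64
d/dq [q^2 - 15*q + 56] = 2*q - 15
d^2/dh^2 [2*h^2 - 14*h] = 4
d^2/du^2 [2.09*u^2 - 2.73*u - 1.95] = 4.18000000000000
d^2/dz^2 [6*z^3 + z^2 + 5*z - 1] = 36*z + 2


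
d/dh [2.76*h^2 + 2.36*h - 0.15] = 5.52*h + 2.36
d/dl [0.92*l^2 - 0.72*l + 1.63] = 1.84*l - 0.72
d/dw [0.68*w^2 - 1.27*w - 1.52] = 1.36*w - 1.27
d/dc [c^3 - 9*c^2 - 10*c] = 3*c^2 - 18*c - 10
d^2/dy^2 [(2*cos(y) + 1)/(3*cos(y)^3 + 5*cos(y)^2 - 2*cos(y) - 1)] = 64*(-762*(1 - cos(y)^2)^2 + 288*sin(y)^6 - 72*cos(y)^7 + 117*cos(y)^6 - 155*cos(y)^5 + 307*cos(y)^3 - 494*cos(y)^2 + 18*cos(y) + 484)/(20*cos(y)^2 + cos(y) + 3*cos(3*y) - 4)^3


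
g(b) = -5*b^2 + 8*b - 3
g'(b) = 8 - 10*b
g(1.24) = -0.77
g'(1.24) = -4.40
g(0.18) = -1.72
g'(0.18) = 6.20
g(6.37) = -154.92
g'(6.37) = -55.70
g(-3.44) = -89.69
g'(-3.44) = 42.40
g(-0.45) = -7.61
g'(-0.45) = 12.50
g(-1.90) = -36.25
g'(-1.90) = 27.00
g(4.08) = -53.59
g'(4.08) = -32.80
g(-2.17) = -43.90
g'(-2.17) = 29.70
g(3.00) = -24.00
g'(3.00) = -22.00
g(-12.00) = -819.00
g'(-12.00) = 128.00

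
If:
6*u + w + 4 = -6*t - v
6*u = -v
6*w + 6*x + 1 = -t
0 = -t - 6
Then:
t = -6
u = -v/6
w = 32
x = -187/6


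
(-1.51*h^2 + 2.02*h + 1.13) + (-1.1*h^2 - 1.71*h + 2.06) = -2.61*h^2 + 0.31*h + 3.19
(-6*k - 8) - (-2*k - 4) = -4*k - 4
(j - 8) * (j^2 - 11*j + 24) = j^3 - 19*j^2 + 112*j - 192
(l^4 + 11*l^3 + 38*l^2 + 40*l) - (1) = l^4 + 11*l^3 + 38*l^2 + 40*l - 1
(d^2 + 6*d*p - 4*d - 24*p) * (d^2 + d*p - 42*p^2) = d^4 + 7*d^3*p - 4*d^3 - 36*d^2*p^2 - 28*d^2*p - 252*d*p^3 + 144*d*p^2 + 1008*p^3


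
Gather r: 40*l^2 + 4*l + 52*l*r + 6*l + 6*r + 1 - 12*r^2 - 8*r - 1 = 40*l^2 + 10*l - 12*r^2 + r*(52*l - 2)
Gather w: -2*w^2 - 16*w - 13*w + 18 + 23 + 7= -2*w^2 - 29*w + 48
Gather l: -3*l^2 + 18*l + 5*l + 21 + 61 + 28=-3*l^2 + 23*l + 110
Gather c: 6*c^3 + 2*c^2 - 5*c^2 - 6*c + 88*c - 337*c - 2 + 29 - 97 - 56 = 6*c^3 - 3*c^2 - 255*c - 126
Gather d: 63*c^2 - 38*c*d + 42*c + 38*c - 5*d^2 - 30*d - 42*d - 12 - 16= 63*c^2 + 80*c - 5*d^2 + d*(-38*c - 72) - 28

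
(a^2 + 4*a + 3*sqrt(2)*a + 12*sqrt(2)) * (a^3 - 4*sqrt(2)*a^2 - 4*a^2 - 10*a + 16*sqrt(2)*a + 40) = a^5 - sqrt(2)*a^4 - 50*a^3 - 14*sqrt(2)*a^2 + 544*a + 480*sqrt(2)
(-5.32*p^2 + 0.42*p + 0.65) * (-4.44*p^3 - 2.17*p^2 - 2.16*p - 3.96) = 23.6208*p^5 + 9.6796*p^4 + 7.6938*p^3 + 18.7495*p^2 - 3.0672*p - 2.574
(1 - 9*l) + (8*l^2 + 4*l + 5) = 8*l^2 - 5*l + 6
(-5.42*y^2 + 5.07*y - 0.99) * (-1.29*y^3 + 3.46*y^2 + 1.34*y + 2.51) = 6.9918*y^5 - 25.2935*y^4 + 11.5565*y^3 - 10.2358*y^2 + 11.3991*y - 2.4849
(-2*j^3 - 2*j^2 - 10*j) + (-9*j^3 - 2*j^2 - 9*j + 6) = -11*j^3 - 4*j^2 - 19*j + 6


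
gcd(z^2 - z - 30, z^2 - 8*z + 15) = 1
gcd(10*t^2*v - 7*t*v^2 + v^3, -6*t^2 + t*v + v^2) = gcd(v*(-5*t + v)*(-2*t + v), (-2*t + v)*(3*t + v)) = 2*t - v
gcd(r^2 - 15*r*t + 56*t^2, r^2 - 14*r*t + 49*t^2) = r - 7*t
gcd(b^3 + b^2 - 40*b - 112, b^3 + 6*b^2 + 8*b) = b + 4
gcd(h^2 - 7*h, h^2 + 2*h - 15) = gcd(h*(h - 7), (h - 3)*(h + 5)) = 1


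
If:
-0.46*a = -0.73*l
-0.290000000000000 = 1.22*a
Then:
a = -0.24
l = -0.15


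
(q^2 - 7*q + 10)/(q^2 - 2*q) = (q - 5)/q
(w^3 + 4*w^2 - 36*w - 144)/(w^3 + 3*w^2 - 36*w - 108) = (w + 4)/(w + 3)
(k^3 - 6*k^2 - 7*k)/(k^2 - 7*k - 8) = k*(k - 7)/(k - 8)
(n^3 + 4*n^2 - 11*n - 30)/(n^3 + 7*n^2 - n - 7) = (n^3 + 4*n^2 - 11*n - 30)/(n^3 + 7*n^2 - n - 7)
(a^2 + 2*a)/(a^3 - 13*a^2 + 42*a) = (a + 2)/(a^2 - 13*a + 42)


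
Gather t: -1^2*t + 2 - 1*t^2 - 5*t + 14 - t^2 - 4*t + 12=-2*t^2 - 10*t + 28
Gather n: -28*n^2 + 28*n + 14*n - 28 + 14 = -28*n^2 + 42*n - 14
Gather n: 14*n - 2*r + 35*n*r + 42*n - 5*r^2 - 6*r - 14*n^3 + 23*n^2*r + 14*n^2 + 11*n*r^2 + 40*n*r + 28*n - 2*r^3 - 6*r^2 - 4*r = -14*n^3 + n^2*(23*r + 14) + n*(11*r^2 + 75*r + 84) - 2*r^3 - 11*r^2 - 12*r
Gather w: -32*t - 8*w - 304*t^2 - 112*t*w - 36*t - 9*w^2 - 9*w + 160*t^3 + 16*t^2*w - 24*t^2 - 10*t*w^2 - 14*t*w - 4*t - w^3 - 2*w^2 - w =160*t^3 - 328*t^2 - 72*t - w^3 + w^2*(-10*t - 11) + w*(16*t^2 - 126*t - 18)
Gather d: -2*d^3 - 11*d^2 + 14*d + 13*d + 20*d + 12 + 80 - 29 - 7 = -2*d^3 - 11*d^2 + 47*d + 56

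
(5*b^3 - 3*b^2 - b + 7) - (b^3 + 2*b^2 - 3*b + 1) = 4*b^3 - 5*b^2 + 2*b + 6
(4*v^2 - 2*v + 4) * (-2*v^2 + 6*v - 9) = -8*v^4 + 28*v^3 - 56*v^2 + 42*v - 36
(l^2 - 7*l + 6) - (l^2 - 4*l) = 6 - 3*l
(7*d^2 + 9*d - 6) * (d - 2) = 7*d^3 - 5*d^2 - 24*d + 12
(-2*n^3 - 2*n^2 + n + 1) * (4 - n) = 2*n^4 - 6*n^3 - 9*n^2 + 3*n + 4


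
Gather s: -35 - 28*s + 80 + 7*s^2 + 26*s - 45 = 7*s^2 - 2*s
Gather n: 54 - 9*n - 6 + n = 48 - 8*n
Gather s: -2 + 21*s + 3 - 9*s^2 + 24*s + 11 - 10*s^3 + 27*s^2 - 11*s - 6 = -10*s^3 + 18*s^2 + 34*s + 6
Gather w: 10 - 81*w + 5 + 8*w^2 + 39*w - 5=8*w^2 - 42*w + 10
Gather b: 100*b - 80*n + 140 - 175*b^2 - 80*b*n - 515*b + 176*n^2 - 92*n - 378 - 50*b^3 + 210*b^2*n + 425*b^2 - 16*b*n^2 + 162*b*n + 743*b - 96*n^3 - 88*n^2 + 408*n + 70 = -50*b^3 + b^2*(210*n + 250) + b*(-16*n^2 + 82*n + 328) - 96*n^3 + 88*n^2 + 236*n - 168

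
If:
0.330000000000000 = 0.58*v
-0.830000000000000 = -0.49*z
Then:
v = 0.57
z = 1.69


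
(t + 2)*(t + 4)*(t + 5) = t^3 + 11*t^2 + 38*t + 40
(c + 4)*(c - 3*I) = c^2 + 4*c - 3*I*c - 12*I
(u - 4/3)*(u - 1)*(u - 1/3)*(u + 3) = u^4 + u^3/3 - 53*u^2/9 + 53*u/9 - 4/3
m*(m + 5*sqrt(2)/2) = m^2 + 5*sqrt(2)*m/2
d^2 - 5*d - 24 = (d - 8)*(d + 3)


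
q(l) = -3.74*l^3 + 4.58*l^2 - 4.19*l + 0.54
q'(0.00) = -4.19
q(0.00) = 0.54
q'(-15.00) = -2666.09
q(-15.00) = 13716.39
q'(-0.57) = -13.06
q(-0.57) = 5.11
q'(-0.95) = -23.02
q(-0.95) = 11.86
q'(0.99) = -6.12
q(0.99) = -2.75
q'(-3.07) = -138.06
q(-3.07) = 164.78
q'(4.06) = -151.95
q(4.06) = -191.27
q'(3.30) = -96.15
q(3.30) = -97.82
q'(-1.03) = -25.53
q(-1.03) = 13.80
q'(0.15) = -3.07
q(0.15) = 0.00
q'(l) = -11.22*l^2 + 9.16*l - 4.19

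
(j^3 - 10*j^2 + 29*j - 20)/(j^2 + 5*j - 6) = (j^2 - 9*j + 20)/(j + 6)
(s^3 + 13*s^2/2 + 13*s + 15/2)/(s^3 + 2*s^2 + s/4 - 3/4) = 2*(2*s^2 + 11*s + 15)/(4*s^2 + 4*s - 3)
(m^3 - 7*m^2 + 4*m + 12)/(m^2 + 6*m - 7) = (m^3 - 7*m^2 + 4*m + 12)/(m^2 + 6*m - 7)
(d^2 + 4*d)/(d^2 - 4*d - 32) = d/(d - 8)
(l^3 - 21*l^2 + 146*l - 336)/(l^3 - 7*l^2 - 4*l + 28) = (l^2 - 14*l + 48)/(l^2 - 4)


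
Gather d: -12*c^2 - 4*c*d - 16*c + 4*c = -12*c^2 - 4*c*d - 12*c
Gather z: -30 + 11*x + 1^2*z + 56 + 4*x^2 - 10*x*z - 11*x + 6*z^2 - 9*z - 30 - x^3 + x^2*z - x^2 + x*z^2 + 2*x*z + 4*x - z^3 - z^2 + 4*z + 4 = -x^3 + 3*x^2 + 4*x - z^3 + z^2*(x + 5) + z*(x^2 - 8*x - 4)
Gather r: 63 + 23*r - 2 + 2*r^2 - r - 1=2*r^2 + 22*r + 60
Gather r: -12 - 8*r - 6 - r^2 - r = -r^2 - 9*r - 18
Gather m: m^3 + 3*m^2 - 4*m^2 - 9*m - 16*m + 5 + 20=m^3 - m^2 - 25*m + 25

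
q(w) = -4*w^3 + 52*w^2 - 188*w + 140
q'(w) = -12*w^2 + 104*w - 188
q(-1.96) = 738.36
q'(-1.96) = -437.94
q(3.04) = -63.33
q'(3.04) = 17.26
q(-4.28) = 2210.81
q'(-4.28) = -852.94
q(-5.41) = 3312.38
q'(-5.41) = -1101.86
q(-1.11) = 418.22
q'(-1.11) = -318.23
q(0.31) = 86.60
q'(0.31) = -156.91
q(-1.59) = 586.46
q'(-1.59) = -383.70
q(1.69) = -48.51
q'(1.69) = -46.51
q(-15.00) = 28160.00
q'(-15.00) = -4448.00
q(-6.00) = 4004.00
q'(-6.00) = -1244.00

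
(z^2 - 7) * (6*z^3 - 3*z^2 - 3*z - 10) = 6*z^5 - 3*z^4 - 45*z^3 + 11*z^2 + 21*z + 70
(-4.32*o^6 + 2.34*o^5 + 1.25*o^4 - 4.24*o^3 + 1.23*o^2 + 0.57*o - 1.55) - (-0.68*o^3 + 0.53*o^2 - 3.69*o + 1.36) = -4.32*o^6 + 2.34*o^5 + 1.25*o^4 - 3.56*o^3 + 0.7*o^2 + 4.26*o - 2.91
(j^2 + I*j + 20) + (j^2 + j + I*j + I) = 2*j^2 + j + 2*I*j + 20 + I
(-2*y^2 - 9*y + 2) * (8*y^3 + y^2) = -16*y^5 - 74*y^4 + 7*y^3 + 2*y^2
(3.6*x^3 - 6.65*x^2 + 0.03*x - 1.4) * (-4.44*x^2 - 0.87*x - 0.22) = -15.984*x^5 + 26.394*x^4 + 4.8603*x^3 + 7.6529*x^2 + 1.2114*x + 0.308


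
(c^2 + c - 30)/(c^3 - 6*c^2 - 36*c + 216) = (c - 5)/(c^2 - 12*c + 36)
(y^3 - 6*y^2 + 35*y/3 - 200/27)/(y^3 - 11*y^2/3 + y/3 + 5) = (9*y^2 - 39*y + 40)/(9*(y^2 - 2*y - 3))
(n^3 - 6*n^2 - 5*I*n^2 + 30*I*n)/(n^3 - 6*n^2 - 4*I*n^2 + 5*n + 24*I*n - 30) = n/(n + I)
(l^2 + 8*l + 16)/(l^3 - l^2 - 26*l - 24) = (l + 4)/(l^2 - 5*l - 6)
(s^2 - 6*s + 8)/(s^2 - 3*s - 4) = (s - 2)/(s + 1)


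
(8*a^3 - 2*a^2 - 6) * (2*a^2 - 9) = 16*a^5 - 4*a^4 - 72*a^3 + 6*a^2 + 54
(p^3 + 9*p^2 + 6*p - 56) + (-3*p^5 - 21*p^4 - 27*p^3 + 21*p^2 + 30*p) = -3*p^5 - 21*p^4 - 26*p^3 + 30*p^2 + 36*p - 56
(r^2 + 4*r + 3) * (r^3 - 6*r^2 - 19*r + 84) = r^5 - 2*r^4 - 40*r^3 - 10*r^2 + 279*r + 252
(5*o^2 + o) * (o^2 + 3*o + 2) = 5*o^4 + 16*o^3 + 13*o^2 + 2*o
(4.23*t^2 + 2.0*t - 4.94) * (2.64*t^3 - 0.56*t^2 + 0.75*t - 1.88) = 11.1672*t^5 + 2.9112*t^4 - 10.9891*t^3 - 3.686*t^2 - 7.465*t + 9.2872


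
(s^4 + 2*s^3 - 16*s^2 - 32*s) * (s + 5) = s^5 + 7*s^4 - 6*s^3 - 112*s^2 - 160*s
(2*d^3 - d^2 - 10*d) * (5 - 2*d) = -4*d^4 + 12*d^3 + 15*d^2 - 50*d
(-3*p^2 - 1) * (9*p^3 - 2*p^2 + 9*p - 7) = -27*p^5 + 6*p^4 - 36*p^3 + 23*p^2 - 9*p + 7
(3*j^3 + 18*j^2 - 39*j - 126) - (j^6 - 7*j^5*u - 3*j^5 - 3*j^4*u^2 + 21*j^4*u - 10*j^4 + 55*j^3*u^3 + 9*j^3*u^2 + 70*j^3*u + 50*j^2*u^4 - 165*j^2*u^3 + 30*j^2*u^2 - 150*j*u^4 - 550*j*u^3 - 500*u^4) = -j^6 + 7*j^5*u + 3*j^5 + 3*j^4*u^2 - 21*j^4*u + 10*j^4 - 55*j^3*u^3 - 9*j^3*u^2 - 70*j^3*u + 3*j^3 - 50*j^2*u^4 + 165*j^2*u^3 - 30*j^2*u^2 + 18*j^2 + 150*j*u^4 + 550*j*u^3 - 39*j + 500*u^4 - 126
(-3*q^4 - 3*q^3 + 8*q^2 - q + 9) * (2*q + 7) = -6*q^5 - 27*q^4 - 5*q^3 + 54*q^2 + 11*q + 63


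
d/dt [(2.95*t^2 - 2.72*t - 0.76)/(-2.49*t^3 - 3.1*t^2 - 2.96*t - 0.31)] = (7.3455*t^4 - 13.5456*t^3 - 22.8412*t^2 - 6.541*t - 1.4064)/(6.2001*t^6 + 15.438*t^5 + 24.3508*t^4 + 19.8958*t^3 + 10.6836*t^2 + 1.8352*t + 0.0961)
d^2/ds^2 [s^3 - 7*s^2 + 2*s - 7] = 6*s - 14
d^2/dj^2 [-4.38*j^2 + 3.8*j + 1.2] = -8.76000000000000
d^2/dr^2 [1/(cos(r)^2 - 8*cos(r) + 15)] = 2*(-2*sin(r)^4 + 3*sin(r)^2 - 75*cos(r) + 3*cos(3*r) + 48)/((cos(r) - 5)^3*(cos(r) - 3)^3)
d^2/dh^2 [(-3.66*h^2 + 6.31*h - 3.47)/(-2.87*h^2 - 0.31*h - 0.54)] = (-110.462282*h^3 + 137.45865*h^2 + 77.198982*h - 5.841578)/(23.639903*h^6 + 7.660317*h^5 + 14.171199*h^4 + 2.912419*h^3 + 2.666358*h^2 + 0.271188*h + 0.157464)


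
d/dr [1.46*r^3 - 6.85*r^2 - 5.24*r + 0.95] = 4.38*r^2 - 13.7*r - 5.24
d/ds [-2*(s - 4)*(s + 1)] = 6 - 4*s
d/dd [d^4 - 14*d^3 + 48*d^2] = 2*d*(2*d^2 - 21*d + 48)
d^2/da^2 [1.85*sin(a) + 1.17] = -1.85*sin(a)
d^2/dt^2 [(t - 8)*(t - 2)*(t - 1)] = 6*t - 22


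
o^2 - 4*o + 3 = (o - 3)*(o - 1)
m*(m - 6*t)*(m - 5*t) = m^3 - 11*m^2*t + 30*m*t^2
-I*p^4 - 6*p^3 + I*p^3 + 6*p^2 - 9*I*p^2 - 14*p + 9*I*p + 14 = (p - 7*I)*(p - I)*(p + 2*I)*(-I*p + I)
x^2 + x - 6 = (x - 2)*(x + 3)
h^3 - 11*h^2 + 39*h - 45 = (h - 5)*(h - 3)^2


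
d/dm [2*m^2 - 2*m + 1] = 4*m - 2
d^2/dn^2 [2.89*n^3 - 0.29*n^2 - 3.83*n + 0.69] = 17.34*n - 0.58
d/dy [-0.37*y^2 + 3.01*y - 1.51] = 3.01 - 0.74*y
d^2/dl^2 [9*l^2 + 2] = 18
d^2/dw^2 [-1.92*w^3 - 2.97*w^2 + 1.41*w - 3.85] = -11.52*w - 5.94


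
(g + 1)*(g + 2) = g^2 + 3*g + 2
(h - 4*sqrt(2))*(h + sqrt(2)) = h^2 - 3*sqrt(2)*h - 8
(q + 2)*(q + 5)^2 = q^3 + 12*q^2 + 45*q + 50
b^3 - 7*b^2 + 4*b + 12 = (b - 6)*(b - 2)*(b + 1)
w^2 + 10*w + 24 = (w + 4)*(w + 6)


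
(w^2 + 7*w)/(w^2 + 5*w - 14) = w/(w - 2)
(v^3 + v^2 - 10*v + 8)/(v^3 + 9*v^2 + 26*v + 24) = (v^2 - 3*v + 2)/(v^2 + 5*v + 6)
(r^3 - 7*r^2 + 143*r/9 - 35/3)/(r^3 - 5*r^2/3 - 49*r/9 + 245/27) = 3*(r - 3)/(3*r + 7)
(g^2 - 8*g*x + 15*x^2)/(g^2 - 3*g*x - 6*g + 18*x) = (g - 5*x)/(g - 6)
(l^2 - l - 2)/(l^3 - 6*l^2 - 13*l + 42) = (l + 1)/(l^2 - 4*l - 21)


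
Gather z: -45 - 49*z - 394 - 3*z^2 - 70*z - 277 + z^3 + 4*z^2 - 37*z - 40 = z^3 + z^2 - 156*z - 756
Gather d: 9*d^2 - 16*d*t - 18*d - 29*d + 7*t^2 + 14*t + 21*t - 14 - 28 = 9*d^2 + d*(-16*t - 47) + 7*t^2 + 35*t - 42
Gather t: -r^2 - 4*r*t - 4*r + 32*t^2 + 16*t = -r^2 - 4*r + 32*t^2 + t*(16 - 4*r)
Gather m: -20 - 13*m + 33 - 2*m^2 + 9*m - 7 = -2*m^2 - 4*m + 6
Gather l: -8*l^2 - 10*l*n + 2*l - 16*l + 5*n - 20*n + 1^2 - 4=-8*l^2 + l*(-10*n - 14) - 15*n - 3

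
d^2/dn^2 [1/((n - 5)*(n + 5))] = 2*(3*n^2 + 25)/(n^6 - 75*n^4 + 1875*n^2 - 15625)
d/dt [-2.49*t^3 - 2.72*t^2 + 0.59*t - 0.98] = -7.47*t^2 - 5.44*t + 0.59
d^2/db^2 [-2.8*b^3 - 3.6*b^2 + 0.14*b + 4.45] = -16.8*b - 7.2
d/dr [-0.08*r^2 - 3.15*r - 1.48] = -0.16*r - 3.15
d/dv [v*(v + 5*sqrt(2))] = 2*v + 5*sqrt(2)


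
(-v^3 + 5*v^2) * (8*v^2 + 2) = -8*v^5 + 40*v^4 - 2*v^3 + 10*v^2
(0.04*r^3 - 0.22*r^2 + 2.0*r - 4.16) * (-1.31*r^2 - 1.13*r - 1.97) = -0.0524*r^5 + 0.243*r^4 - 2.4502*r^3 + 3.623*r^2 + 0.7608*r + 8.1952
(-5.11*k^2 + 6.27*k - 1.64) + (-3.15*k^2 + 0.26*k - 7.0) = -8.26*k^2 + 6.53*k - 8.64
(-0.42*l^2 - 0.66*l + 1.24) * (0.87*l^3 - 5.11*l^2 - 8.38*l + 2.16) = -0.3654*l^5 + 1.572*l^4 + 7.971*l^3 - 1.7128*l^2 - 11.8168*l + 2.6784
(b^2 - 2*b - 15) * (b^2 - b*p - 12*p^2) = b^4 - b^3*p - 2*b^3 - 12*b^2*p^2 + 2*b^2*p - 15*b^2 + 24*b*p^2 + 15*b*p + 180*p^2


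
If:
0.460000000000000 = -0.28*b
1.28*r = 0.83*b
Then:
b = -1.64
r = -1.07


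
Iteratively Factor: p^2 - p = (p - 1)*(p)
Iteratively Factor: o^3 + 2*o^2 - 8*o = (o - 2)*(o^2 + 4*o) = (o - 2)*(o + 4)*(o)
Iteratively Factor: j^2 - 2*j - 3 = (j + 1)*(j - 3)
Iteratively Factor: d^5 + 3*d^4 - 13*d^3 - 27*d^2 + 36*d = (d)*(d^4 + 3*d^3 - 13*d^2 - 27*d + 36) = d*(d - 1)*(d^3 + 4*d^2 - 9*d - 36) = d*(d - 3)*(d - 1)*(d^2 + 7*d + 12) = d*(d - 3)*(d - 1)*(d + 4)*(d + 3)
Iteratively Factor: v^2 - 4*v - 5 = (v + 1)*(v - 5)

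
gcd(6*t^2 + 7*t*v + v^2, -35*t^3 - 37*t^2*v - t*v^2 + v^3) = t + v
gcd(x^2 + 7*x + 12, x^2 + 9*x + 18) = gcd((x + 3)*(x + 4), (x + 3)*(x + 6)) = x + 3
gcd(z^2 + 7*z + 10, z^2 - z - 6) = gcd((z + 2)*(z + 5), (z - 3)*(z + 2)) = z + 2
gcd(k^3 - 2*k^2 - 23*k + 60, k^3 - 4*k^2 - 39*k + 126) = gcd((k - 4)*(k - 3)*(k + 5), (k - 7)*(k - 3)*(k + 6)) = k - 3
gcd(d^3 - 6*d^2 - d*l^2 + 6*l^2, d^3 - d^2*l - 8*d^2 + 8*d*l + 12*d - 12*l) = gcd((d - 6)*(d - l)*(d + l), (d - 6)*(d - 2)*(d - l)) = d^2 - d*l - 6*d + 6*l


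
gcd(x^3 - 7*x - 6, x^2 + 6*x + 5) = x + 1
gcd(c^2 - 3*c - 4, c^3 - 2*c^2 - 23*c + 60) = c - 4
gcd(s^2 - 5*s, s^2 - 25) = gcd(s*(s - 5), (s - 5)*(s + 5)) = s - 5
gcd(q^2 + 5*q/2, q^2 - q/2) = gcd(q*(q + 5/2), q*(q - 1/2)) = q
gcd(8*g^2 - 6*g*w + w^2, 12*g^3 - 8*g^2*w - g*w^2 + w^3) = -2*g + w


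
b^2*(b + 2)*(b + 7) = b^4 + 9*b^3 + 14*b^2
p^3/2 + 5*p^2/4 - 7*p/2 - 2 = (p/2 + 1/4)*(p - 2)*(p + 4)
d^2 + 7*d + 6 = (d + 1)*(d + 6)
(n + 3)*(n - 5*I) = n^2 + 3*n - 5*I*n - 15*I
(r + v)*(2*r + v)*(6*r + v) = 12*r^3 + 20*r^2*v + 9*r*v^2 + v^3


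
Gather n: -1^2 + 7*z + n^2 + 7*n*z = n^2 + 7*n*z + 7*z - 1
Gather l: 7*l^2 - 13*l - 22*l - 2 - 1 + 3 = 7*l^2 - 35*l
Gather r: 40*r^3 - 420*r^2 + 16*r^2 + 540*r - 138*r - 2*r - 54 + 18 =40*r^3 - 404*r^2 + 400*r - 36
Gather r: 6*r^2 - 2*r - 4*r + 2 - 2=6*r^2 - 6*r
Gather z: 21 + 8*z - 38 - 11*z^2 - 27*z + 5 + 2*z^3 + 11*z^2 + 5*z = 2*z^3 - 14*z - 12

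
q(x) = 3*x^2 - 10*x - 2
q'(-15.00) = -100.00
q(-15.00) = 823.00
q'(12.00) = 62.00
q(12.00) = 310.00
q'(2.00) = 2.00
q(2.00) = -10.00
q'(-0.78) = -14.68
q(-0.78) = 7.63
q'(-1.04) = -16.24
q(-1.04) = 11.64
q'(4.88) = 19.28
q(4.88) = 20.64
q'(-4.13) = -34.78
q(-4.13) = 90.47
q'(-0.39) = -12.34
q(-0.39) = 2.36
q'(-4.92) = -39.52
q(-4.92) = 119.82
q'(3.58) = 11.48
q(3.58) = 0.65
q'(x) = 6*x - 10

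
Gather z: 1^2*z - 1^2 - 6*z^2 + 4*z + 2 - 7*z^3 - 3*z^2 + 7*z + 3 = -7*z^3 - 9*z^2 + 12*z + 4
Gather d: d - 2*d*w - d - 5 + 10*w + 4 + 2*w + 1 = -2*d*w + 12*w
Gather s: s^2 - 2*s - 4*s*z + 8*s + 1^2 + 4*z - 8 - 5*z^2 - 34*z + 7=s^2 + s*(6 - 4*z) - 5*z^2 - 30*z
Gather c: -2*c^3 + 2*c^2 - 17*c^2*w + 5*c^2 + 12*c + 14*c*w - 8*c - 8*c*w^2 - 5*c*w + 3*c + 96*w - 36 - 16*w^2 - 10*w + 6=-2*c^3 + c^2*(7 - 17*w) + c*(-8*w^2 + 9*w + 7) - 16*w^2 + 86*w - 30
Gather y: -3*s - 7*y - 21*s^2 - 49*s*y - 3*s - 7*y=-21*s^2 - 6*s + y*(-49*s - 14)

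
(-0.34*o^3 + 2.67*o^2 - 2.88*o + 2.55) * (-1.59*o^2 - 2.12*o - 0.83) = 0.5406*o^5 - 3.5245*o^4 - 0.798999999999999*o^3 - 0.165*o^2 - 3.0156*o - 2.1165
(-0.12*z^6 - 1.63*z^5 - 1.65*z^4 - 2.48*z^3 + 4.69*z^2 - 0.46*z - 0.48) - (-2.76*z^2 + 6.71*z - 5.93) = -0.12*z^6 - 1.63*z^5 - 1.65*z^4 - 2.48*z^3 + 7.45*z^2 - 7.17*z + 5.45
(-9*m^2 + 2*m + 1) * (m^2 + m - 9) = -9*m^4 - 7*m^3 + 84*m^2 - 17*m - 9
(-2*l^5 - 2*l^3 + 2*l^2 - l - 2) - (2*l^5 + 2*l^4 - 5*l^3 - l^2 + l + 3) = -4*l^5 - 2*l^4 + 3*l^3 + 3*l^2 - 2*l - 5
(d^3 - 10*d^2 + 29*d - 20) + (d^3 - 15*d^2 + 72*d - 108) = 2*d^3 - 25*d^2 + 101*d - 128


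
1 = 1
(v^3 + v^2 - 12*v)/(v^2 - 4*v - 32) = v*(v - 3)/(v - 8)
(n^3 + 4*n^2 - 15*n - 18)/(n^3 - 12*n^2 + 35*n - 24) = (n^2 + 7*n + 6)/(n^2 - 9*n + 8)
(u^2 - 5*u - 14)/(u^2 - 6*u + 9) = (u^2 - 5*u - 14)/(u^2 - 6*u + 9)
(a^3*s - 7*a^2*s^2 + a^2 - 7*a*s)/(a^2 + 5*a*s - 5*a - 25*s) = a*(a^2*s - 7*a*s^2 + a - 7*s)/(a^2 + 5*a*s - 5*a - 25*s)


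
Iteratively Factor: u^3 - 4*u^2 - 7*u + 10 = (u - 1)*(u^2 - 3*u - 10) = (u - 1)*(u + 2)*(u - 5)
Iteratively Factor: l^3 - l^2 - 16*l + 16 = (l + 4)*(l^2 - 5*l + 4) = (l - 1)*(l + 4)*(l - 4)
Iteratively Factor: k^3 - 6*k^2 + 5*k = (k - 5)*(k^2 - k) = (k - 5)*(k - 1)*(k)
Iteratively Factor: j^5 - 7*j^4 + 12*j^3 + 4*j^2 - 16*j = (j - 2)*(j^4 - 5*j^3 + 2*j^2 + 8*j) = (j - 2)^2*(j^3 - 3*j^2 - 4*j) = (j - 2)^2*(j + 1)*(j^2 - 4*j) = (j - 4)*(j - 2)^2*(j + 1)*(j)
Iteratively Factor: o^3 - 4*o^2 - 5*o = (o)*(o^2 - 4*o - 5) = o*(o + 1)*(o - 5)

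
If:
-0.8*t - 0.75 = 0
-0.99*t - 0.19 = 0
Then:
No Solution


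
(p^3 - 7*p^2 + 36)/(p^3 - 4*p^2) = (p^3 - 7*p^2 + 36)/(p^2*(p - 4))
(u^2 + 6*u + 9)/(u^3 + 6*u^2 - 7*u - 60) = (u^2 + 6*u + 9)/(u^3 + 6*u^2 - 7*u - 60)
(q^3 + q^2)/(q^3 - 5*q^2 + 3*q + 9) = q^2/(q^2 - 6*q + 9)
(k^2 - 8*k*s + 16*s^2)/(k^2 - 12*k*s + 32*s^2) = (-k + 4*s)/(-k + 8*s)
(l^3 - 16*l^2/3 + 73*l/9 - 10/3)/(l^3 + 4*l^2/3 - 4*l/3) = (l^2 - 14*l/3 + 5)/(l*(l + 2))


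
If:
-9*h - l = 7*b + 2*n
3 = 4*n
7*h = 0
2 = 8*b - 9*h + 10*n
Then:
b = -11/16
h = 0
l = 53/16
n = 3/4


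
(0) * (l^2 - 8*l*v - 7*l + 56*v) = 0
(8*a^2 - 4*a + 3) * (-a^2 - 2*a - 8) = -8*a^4 - 12*a^3 - 59*a^2 + 26*a - 24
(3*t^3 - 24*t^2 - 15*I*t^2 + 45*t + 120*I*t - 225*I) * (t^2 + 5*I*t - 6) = 3*t^5 - 24*t^4 + 102*t^3 - 456*t^2 + 90*I*t^2 + 855*t - 720*I*t + 1350*I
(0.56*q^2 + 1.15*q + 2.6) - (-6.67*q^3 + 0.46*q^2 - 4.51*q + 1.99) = 6.67*q^3 + 0.1*q^2 + 5.66*q + 0.61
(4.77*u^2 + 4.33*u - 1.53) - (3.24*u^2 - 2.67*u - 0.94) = 1.53*u^2 + 7.0*u - 0.59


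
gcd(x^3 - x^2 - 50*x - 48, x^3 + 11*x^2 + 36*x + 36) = x + 6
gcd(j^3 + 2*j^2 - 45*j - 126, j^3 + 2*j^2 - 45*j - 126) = j^3 + 2*j^2 - 45*j - 126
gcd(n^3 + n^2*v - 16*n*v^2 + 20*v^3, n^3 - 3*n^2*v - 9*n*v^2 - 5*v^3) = 1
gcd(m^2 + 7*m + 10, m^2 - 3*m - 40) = m + 5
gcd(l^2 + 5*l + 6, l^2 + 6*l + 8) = l + 2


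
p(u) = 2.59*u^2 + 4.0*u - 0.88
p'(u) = 5.18*u + 4.0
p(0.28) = 0.44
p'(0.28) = 5.45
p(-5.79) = 62.79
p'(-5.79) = -25.99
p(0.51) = 1.83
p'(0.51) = 6.64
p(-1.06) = -2.21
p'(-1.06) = -1.49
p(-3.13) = 11.97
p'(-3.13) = -12.21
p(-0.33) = -1.92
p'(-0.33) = 2.29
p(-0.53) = -2.27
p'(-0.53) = 1.25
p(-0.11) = -1.29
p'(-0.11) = 3.43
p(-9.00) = 172.91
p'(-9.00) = -42.62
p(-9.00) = 172.91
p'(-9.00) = -42.62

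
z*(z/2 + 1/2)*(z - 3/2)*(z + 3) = z^4/2 + 5*z^3/4 - 3*z^2/2 - 9*z/4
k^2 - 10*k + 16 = (k - 8)*(k - 2)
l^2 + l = l*(l + 1)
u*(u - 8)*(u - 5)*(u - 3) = u^4 - 16*u^3 + 79*u^2 - 120*u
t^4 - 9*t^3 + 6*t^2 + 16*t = t*(t - 8)*(t - 2)*(t + 1)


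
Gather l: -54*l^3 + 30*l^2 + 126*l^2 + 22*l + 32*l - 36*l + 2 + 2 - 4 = -54*l^3 + 156*l^2 + 18*l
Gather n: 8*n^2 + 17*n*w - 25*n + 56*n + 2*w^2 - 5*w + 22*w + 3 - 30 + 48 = 8*n^2 + n*(17*w + 31) + 2*w^2 + 17*w + 21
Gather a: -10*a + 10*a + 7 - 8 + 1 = 0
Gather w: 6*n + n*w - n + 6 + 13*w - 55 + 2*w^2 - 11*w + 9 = 5*n + 2*w^2 + w*(n + 2) - 40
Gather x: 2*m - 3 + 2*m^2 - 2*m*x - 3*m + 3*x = 2*m^2 - m + x*(3 - 2*m) - 3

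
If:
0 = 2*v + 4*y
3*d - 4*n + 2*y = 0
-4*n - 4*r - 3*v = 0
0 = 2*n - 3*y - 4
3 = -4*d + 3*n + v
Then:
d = -16/17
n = -35/17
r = -2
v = 92/17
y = -46/17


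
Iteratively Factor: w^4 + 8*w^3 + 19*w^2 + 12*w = (w + 1)*(w^3 + 7*w^2 + 12*w) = (w + 1)*(w + 3)*(w^2 + 4*w) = w*(w + 1)*(w + 3)*(w + 4)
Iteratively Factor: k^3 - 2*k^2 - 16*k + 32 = (k - 4)*(k^2 + 2*k - 8) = (k - 4)*(k + 4)*(k - 2)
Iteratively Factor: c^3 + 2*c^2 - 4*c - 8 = (c + 2)*(c^2 - 4) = (c - 2)*(c + 2)*(c + 2)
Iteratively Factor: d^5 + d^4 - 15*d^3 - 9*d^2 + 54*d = (d + 3)*(d^4 - 2*d^3 - 9*d^2 + 18*d) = d*(d + 3)*(d^3 - 2*d^2 - 9*d + 18) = d*(d - 2)*(d + 3)*(d^2 - 9) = d*(d - 2)*(d + 3)^2*(d - 3)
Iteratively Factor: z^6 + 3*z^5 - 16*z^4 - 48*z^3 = (z - 4)*(z^5 + 7*z^4 + 12*z^3) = z*(z - 4)*(z^4 + 7*z^3 + 12*z^2) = z^2*(z - 4)*(z^3 + 7*z^2 + 12*z) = z^2*(z - 4)*(z + 3)*(z^2 + 4*z) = z^2*(z - 4)*(z + 3)*(z + 4)*(z)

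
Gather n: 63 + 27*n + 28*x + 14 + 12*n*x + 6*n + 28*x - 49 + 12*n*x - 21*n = n*(24*x + 12) + 56*x + 28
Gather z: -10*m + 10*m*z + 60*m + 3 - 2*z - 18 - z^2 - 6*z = 50*m - z^2 + z*(10*m - 8) - 15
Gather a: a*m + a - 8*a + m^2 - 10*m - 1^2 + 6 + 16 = a*(m - 7) + m^2 - 10*m + 21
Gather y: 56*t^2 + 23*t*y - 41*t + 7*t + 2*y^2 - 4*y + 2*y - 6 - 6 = 56*t^2 - 34*t + 2*y^2 + y*(23*t - 2) - 12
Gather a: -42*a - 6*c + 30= -42*a - 6*c + 30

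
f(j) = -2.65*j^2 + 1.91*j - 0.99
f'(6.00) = -29.89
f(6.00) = -84.93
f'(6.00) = -29.89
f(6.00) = -84.93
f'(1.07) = -3.76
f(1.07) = -1.98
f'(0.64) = -1.48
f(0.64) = -0.85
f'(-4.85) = 27.62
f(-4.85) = -72.59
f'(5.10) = -25.12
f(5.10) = -60.18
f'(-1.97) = 12.35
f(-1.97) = -15.04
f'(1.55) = -6.30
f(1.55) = -4.40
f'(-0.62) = 5.20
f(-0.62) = -3.19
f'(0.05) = 1.64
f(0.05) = -0.90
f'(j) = 1.91 - 5.3*j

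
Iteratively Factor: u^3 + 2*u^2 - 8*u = (u)*(u^2 + 2*u - 8) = u*(u - 2)*(u + 4)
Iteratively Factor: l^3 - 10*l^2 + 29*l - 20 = (l - 1)*(l^2 - 9*l + 20) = (l - 5)*(l - 1)*(l - 4)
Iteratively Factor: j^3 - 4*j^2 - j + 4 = (j + 1)*(j^2 - 5*j + 4) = (j - 1)*(j + 1)*(j - 4)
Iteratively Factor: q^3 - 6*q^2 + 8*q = (q)*(q^2 - 6*q + 8) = q*(q - 2)*(q - 4)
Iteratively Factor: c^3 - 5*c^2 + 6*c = (c - 2)*(c^2 - 3*c) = c*(c - 2)*(c - 3)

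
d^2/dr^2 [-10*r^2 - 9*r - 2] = -20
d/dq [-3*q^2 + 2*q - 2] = 2 - 6*q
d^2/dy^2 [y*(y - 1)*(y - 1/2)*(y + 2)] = 12*y^2 + 3*y - 5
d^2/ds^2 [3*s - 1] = 0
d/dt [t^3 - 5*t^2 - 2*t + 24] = 3*t^2 - 10*t - 2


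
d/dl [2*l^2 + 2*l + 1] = 4*l + 2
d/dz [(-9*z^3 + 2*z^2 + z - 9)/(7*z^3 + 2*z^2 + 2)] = (-32*z^4 - 14*z^3 + 133*z^2 + 44*z + 2)/(49*z^6 + 28*z^5 + 4*z^4 + 28*z^3 + 8*z^2 + 4)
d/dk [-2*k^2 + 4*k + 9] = 4 - 4*k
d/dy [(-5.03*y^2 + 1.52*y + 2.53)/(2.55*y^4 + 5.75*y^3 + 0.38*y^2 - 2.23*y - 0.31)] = (25.653*y^5 + 17.2945*y^4 - 43.286*y^3 - 33.0032*y^2 + 1.1958*y + 5.1707)/(6.5025*y^8 + 29.325*y^7 + 35.0005*y^6 - 7.003*y^5 - 27.0816*y^4 - 5.2598*y^3 + 4.7373*y^2 + 1.3826*y + 0.0961)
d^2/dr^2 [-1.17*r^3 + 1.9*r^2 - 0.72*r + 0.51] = 3.8 - 7.02*r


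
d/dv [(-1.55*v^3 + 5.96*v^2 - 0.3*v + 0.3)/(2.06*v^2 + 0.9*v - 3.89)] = (-3.193*v^4 - 2.79*v^3 + 24.0705*v^2 - 47.6048*v + 0.897)/(4.2436*v^4 + 3.708*v^3 - 15.2168*v^2 - 7.002*v + 15.1321)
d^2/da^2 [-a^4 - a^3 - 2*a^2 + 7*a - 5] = -12*a^2 - 6*a - 4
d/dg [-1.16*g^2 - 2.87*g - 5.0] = -2.32*g - 2.87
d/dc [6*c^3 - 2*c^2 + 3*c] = 18*c^2 - 4*c + 3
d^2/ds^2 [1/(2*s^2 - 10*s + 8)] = (-s^2 + 5*s + (2*s - 5)^2 - 4)/(s^2 - 5*s + 4)^3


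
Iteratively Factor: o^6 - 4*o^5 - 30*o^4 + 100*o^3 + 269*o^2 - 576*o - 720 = (o + 1)*(o^5 - 5*o^4 - 25*o^3 + 125*o^2 + 144*o - 720) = (o - 3)*(o + 1)*(o^4 - 2*o^3 - 31*o^2 + 32*o + 240) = (o - 3)*(o + 1)*(o + 4)*(o^3 - 6*o^2 - 7*o + 60) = (o - 3)*(o + 1)*(o + 3)*(o + 4)*(o^2 - 9*o + 20) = (o - 5)*(o - 3)*(o + 1)*(o + 3)*(o + 4)*(o - 4)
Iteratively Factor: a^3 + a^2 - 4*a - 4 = (a + 2)*(a^2 - a - 2) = (a - 2)*(a + 2)*(a + 1)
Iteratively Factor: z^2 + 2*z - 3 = (z - 1)*(z + 3)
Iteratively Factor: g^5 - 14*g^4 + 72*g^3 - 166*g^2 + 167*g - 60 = (g - 1)*(g^4 - 13*g^3 + 59*g^2 - 107*g + 60) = (g - 1)^2*(g^3 - 12*g^2 + 47*g - 60) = (g - 4)*(g - 1)^2*(g^2 - 8*g + 15) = (g - 4)*(g - 3)*(g - 1)^2*(g - 5)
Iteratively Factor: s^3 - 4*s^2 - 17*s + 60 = (s + 4)*(s^2 - 8*s + 15) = (s - 3)*(s + 4)*(s - 5)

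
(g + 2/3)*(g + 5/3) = g^2 + 7*g/3 + 10/9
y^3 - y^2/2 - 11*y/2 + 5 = (y - 2)*(y - 1)*(y + 5/2)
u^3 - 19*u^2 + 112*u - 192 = (u - 8)^2*(u - 3)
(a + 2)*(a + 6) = a^2 + 8*a + 12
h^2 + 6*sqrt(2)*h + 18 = (h + 3*sqrt(2))^2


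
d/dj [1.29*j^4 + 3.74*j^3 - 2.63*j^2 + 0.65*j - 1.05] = 5.16*j^3 + 11.22*j^2 - 5.26*j + 0.65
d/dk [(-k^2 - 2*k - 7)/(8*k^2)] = (k + 7)/(4*k^3)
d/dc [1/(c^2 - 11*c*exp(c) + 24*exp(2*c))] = (11*c*exp(c) - 2*c - 48*exp(2*c) + 11*exp(c))/(c^2 - 11*c*exp(c) + 24*exp(2*c))^2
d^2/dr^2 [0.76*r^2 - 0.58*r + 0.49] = 1.52000000000000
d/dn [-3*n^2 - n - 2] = -6*n - 1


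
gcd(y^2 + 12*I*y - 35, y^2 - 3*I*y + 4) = 1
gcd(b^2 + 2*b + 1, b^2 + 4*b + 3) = b + 1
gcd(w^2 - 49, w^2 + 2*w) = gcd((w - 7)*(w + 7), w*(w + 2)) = 1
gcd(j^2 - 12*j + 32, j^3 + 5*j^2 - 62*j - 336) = j - 8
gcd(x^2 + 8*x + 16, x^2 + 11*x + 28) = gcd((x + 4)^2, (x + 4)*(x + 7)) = x + 4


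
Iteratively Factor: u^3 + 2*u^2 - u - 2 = (u + 1)*(u^2 + u - 2) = (u + 1)*(u + 2)*(u - 1)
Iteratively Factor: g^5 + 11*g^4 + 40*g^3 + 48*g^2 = (g)*(g^4 + 11*g^3 + 40*g^2 + 48*g) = g*(g + 4)*(g^3 + 7*g^2 + 12*g) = g*(g + 3)*(g + 4)*(g^2 + 4*g) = g^2*(g + 3)*(g + 4)*(g + 4)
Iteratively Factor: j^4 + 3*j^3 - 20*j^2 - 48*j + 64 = (j + 4)*(j^3 - j^2 - 16*j + 16) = (j + 4)^2*(j^2 - 5*j + 4) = (j - 4)*(j + 4)^2*(j - 1)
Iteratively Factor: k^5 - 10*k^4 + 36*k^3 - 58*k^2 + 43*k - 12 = (k - 1)*(k^4 - 9*k^3 + 27*k^2 - 31*k + 12) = (k - 3)*(k - 1)*(k^3 - 6*k^2 + 9*k - 4) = (k - 3)*(k - 1)^2*(k^2 - 5*k + 4) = (k - 3)*(k - 1)^3*(k - 4)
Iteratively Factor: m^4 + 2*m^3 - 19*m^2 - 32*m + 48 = (m - 4)*(m^3 + 6*m^2 + 5*m - 12) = (m - 4)*(m + 3)*(m^2 + 3*m - 4) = (m - 4)*(m - 1)*(m + 3)*(m + 4)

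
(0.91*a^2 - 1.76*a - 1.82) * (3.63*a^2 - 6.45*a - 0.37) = 3.3033*a^4 - 12.2583*a^3 + 4.4087*a^2 + 12.3902*a + 0.6734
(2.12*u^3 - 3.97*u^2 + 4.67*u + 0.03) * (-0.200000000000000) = -0.424*u^3 + 0.794*u^2 - 0.934*u - 0.006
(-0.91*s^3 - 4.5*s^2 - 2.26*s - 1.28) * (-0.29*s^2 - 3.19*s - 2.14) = 0.2639*s^5 + 4.2079*s^4 + 16.9578*s^3 + 17.2106*s^2 + 8.9196*s + 2.7392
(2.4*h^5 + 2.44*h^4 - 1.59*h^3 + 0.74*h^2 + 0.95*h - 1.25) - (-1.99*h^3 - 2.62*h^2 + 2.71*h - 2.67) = 2.4*h^5 + 2.44*h^4 + 0.4*h^3 + 3.36*h^2 - 1.76*h + 1.42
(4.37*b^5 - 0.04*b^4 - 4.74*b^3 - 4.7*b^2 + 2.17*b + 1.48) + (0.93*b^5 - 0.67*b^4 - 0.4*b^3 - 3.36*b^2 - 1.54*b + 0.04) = 5.3*b^5 - 0.71*b^4 - 5.14*b^3 - 8.06*b^2 + 0.63*b + 1.52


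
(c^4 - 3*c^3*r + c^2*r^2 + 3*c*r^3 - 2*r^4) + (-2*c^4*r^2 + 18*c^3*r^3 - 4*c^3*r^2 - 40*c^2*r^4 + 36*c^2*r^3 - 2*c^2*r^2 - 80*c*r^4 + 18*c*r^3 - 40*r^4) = -2*c^4*r^2 + c^4 + 18*c^3*r^3 - 4*c^3*r^2 - 3*c^3*r - 40*c^2*r^4 + 36*c^2*r^3 - c^2*r^2 - 80*c*r^4 + 21*c*r^3 - 42*r^4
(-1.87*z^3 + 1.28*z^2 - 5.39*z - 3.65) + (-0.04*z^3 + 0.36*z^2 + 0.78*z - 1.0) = -1.91*z^3 + 1.64*z^2 - 4.61*z - 4.65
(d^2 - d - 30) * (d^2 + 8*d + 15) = d^4 + 7*d^3 - 23*d^2 - 255*d - 450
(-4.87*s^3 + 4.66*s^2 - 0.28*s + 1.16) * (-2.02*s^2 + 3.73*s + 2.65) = 9.8374*s^5 - 27.5783*s^4 + 5.0419*s^3 + 8.9614*s^2 + 3.5848*s + 3.074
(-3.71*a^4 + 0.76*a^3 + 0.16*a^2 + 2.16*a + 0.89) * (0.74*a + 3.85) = -2.7454*a^5 - 13.7211*a^4 + 3.0444*a^3 + 2.2144*a^2 + 8.9746*a + 3.4265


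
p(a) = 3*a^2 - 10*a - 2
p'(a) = 6*a - 10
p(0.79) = -8.03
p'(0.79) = -5.26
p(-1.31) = 16.25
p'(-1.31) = -17.86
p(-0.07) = -1.29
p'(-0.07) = -10.42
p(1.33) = -9.99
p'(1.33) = -2.02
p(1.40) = -10.12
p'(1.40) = -1.60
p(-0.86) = 8.82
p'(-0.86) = -15.16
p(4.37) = 11.59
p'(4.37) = 16.22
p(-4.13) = 90.47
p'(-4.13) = -34.78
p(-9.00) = 331.00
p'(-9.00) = -64.00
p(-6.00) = 166.00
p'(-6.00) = -46.00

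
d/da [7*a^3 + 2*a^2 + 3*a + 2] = 21*a^2 + 4*a + 3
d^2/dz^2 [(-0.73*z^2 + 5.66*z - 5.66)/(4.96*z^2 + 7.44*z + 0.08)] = (332.367616*z^3 - 833.732352*z^2 - 1266.680832*z - 628.857984)/(122.023936*z^6 + 549.107712*z^5 + 829.565952*z^4 + 429.543936*z^3 + 13.380096*z^2 + 0.142848*z + 0.000512)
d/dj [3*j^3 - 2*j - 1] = 9*j^2 - 2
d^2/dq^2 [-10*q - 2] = 0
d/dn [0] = 0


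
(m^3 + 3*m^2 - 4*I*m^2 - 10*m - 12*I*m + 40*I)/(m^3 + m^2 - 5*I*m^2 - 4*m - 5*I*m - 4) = (m^2 + 3*m - 10)/(m^2 + m*(1 - I) - I)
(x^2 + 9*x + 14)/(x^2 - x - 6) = (x + 7)/(x - 3)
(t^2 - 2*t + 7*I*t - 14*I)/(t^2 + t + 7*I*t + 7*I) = (t - 2)/(t + 1)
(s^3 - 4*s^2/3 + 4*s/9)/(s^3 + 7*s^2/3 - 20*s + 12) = s*(3*s - 2)/(3*(s^2 + 3*s - 18))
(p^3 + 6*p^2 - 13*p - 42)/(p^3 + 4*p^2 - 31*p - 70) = (p - 3)/(p - 5)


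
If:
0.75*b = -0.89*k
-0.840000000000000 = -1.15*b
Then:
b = 0.73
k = -0.62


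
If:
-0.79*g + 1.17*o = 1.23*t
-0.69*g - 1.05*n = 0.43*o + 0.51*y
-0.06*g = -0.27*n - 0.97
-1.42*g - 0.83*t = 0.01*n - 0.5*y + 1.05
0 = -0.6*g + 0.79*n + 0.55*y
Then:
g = 0.28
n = -3.53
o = 1.81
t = 1.54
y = 5.37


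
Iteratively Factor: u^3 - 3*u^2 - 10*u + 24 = (u - 4)*(u^2 + u - 6) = (u - 4)*(u + 3)*(u - 2)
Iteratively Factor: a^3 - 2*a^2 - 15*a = (a + 3)*(a^2 - 5*a) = a*(a + 3)*(a - 5)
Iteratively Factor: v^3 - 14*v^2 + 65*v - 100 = (v - 5)*(v^2 - 9*v + 20) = (v - 5)*(v - 4)*(v - 5)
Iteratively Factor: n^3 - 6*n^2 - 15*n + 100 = (n - 5)*(n^2 - n - 20) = (n - 5)^2*(n + 4)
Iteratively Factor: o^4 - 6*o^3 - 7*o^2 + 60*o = (o - 4)*(o^3 - 2*o^2 - 15*o) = o*(o - 4)*(o^2 - 2*o - 15) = o*(o - 5)*(o - 4)*(o + 3)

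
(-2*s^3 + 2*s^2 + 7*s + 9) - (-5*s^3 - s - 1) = 3*s^3 + 2*s^2 + 8*s + 10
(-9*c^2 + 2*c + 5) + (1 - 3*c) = -9*c^2 - c + 6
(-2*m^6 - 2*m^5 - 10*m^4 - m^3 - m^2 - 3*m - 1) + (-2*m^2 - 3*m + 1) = -2*m^6 - 2*m^5 - 10*m^4 - m^3 - 3*m^2 - 6*m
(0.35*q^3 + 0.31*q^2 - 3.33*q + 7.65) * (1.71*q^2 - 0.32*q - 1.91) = 0.5985*q^5 + 0.4181*q^4 - 6.462*q^3 + 13.555*q^2 + 3.9123*q - 14.6115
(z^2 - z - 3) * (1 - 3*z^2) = -3*z^4 + 3*z^3 + 10*z^2 - z - 3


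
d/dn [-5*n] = -5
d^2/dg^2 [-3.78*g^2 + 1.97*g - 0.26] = -7.56000000000000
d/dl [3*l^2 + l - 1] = 6*l + 1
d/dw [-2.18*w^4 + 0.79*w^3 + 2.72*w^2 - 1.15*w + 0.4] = -8.72*w^3 + 2.37*w^2 + 5.44*w - 1.15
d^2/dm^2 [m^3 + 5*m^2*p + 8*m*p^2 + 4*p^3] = 6*m + 10*p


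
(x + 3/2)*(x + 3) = x^2 + 9*x/2 + 9/2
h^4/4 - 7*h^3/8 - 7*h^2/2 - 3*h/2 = h*(h/2 + 1/4)*(h/2 + 1)*(h - 6)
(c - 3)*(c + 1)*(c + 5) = c^3 + 3*c^2 - 13*c - 15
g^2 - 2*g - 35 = (g - 7)*(g + 5)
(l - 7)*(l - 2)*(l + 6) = l^3 - 3*l^2 - 40*l + 84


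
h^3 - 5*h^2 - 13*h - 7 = (h - 7)*(h + 1)^2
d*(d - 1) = d^2 - d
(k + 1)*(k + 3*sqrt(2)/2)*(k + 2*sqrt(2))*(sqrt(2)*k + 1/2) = sqrt(2)*k^4 + sqrt(2)*k^3 + 15*k^3/2 + 15*k^2/2 + 31*sqrt(2)*k^2/4 + 3*k + 31*sqrt(2)*k/4 + 3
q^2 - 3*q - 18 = (q - 6)*(q + 3)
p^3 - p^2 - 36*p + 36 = (p - 6)*(p - 1)*(p + 6)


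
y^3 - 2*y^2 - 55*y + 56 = (y - 8)*(y - 1)*(y + 7)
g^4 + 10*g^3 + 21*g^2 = g^2*(g + 3)*(g + 7)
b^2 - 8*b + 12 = (b - 6)*(b - 2)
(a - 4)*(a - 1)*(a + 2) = a^3 - 3*a^2 - 6*a + 8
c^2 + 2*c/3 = c*(c + 2/3)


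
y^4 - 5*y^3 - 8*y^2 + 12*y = y*(y - 6)*(y - 1)*(y + 2)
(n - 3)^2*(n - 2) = n^3 - 8*n^2 + 21*n - 18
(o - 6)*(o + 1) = o^2 - 5*o - 6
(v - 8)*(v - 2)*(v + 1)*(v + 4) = v^4 - 5*v^3 - 30*v^2 + 40*v + 64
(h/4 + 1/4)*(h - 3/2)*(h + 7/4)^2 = h^4/4 + 3*h^3/4 - 3*h^2/64 - 217*h/128 - 147/128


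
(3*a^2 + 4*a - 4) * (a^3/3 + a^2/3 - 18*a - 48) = a^5 + 7*a^4/3 - 54*a^3 - 652*a^2/3 - 120*a + 192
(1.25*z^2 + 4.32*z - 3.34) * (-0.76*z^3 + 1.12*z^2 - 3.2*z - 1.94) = -0.95*z^5 - 1.8832*z^4 + 3.3768*z^3 - 19.9898*z^2 + 2.3072*z + 6.4796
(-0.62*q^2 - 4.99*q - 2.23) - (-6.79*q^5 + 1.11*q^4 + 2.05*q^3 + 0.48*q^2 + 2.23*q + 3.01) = 6.79*q^5 - 1.11*q^4 - 2.05*q^3 - 1.1*q^2 - 7.22*q - 5.24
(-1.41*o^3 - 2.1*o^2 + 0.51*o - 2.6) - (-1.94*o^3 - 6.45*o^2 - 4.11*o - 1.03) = 0.53*o^3 + 4.35*o^2 + 4.62*o - 1.57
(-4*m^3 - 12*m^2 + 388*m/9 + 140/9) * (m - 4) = -4*m^4 + 4*m^3 + 820*m^2/9 - 1412*m/9 - 560/9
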